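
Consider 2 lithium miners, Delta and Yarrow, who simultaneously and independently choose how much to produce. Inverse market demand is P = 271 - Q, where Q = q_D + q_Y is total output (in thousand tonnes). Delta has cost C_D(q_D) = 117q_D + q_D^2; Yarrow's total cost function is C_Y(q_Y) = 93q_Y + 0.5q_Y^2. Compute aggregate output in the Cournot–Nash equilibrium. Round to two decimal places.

Delta's profit: π_D = (271 - Q)q_D - (117q_D + q_D²). Setting ∂π_D/∂q_D = 0: 154 - 4q_D - (q_Y) = 0.
Yarrow's profit: π_Y = (271 - Q)q_Y - (93q_Y + (1/2)q_Y²). Setting ∂π_Y/∂q_Y = 0: 178 - 3q_Y - (q_D) = 0.
So q_D = (154 - q_Y)/4 and q_Y = (178 - q_D)/3.
Substituting one into the other gives q_D = 284/11 and q_Y = 558/11.
Total output Q = 284/11 + 558/11 = 842/11.

76.55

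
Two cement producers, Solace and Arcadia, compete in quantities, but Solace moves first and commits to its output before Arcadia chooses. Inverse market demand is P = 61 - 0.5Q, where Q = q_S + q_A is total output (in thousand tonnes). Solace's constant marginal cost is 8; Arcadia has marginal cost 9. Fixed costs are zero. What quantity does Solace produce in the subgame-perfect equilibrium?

Solve by backward induction. Given q_S, the follower Arcadia maximises π_A = (61 - (1/2)q_S - (1/2)q_A)q_A - 9q_A.
Follower FOC: 52 - (1/2)q_S - q_A = 0, so q_A(q_S) = (52 - (1/2)q_S).
The leader anticipates this reaction. Substituting into P = 61 - 0.5Q gives P = 35 - (1/4)q_S, so π_S = (35 - (1/4)q_S)q_S - 8q_S.
Leader FOC: 27 - (1/2)q_S = 0, so q_S = 54.
Then q_A = (52 - (1/2)·54) = 25.

54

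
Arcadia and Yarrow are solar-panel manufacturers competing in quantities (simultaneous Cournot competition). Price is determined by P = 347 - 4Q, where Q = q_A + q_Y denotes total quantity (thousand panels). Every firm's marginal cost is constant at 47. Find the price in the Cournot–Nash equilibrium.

147

Each firm earns π_i = (347 - 4Q)q_i - 47q_i.
First-order condition (treating rivals' output as given): 300 - 8q_i - 4q_j = 0.
With identical firms every q_j equals q_i, so q_j = q_i and 300 = 12q_i, giving q_i = 25.
Total output Q = 50, so price P = 347 - 4·50 = 147.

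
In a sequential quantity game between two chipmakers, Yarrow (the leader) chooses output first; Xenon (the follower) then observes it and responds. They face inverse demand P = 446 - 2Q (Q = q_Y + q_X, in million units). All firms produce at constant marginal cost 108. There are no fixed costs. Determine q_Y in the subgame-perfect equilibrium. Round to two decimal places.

The follower Xenon best-responds to any q_Y: π_X = (446 - 2Q)q_X - 108q_X.
Follower FOC: 338 - 2q_Y - 4q_X = 0, so q_X(q_Y) = (338 - 2q_Y)/4.
Yarrow substitutes q_X(q_Y) into its own profit: π_Y = q_Y(446 - 2q_Y - (338 - 2q_Y)/2) - 108q_Y = (277 - q_Y)q_Y - 108q_Y.
The leader's first-order condition 169 - 2q_Y = 0 yields q_Y = 169/2.
Then q_X = (338 - 2·(169/2))/4 = 169/4.

84.50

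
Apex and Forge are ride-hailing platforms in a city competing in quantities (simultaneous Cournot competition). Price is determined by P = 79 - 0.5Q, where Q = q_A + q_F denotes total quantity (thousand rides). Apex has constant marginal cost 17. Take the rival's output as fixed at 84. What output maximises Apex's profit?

20

With the rival's output fixed at 84, Apex's profit is π_A = (79 - (1/2)·84 - (1/2)q_A)q_A - (17q_A) = (37 - (1/2)q_A)q_A - (17q_A).
∂π_A/∂q_A = 20 - q_A = 0, so q_A = 20.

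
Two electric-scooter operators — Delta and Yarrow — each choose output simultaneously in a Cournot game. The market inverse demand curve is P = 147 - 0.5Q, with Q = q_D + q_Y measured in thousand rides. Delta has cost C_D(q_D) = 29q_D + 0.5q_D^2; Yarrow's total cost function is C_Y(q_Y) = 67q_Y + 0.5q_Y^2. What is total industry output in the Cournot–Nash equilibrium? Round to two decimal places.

Delta's profit: π_D = (147 - 0.5Q)q_D - (29q_D + (1/2)q_D²). Setting ∂π_D/∂q_D = 0: 118 - 2q_D - (1/2)(q_Y) = 0.
Yarrow's profit: π_Y = (147 - 0.5Q)q_Y - (67q_Y + (1/2)q_Y²). Setting ∂π_Y/∂q_Y = 0: 80 - 2q_Y - (1/2)(q_D) = 0.
Best responses: q_D = (118 - (1/2)q_Y)/2, q_Y = (80 - (1/2)q_D)/2.
Solving the pair: q_D = 784/15, q_Y = 404/15.
Total output Q = 784/15 + 404/15 = 396/5.

79.20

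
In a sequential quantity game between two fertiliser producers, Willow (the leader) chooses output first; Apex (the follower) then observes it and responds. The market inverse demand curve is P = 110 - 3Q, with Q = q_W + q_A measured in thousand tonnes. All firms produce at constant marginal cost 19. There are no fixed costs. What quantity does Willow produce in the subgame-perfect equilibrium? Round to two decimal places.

15.17

Solve by backward induction. Given q_W, the follower Apex maximises π_A = (110 - 3q_W - 3q_A)q_A - 19q_A.
Setting the follower's marginal profit to zero, 91 - 3q_W - 6q_A = 0, i.e. q_A = (91 - 3q_W)/6.
Willow substitutes q_A(q_W) into its own profit: π_W = q_W(110 - 3q_W - (91 - 3q_W)/2) - 19q_W = (129/2 - (3/2)q_W)q_W - 19q_W.
The leader's first-order condition 91/2 - 3q_W = 0 yields q_W = 91/6.
Then q_A = (91 - 3·(91/6))/6 = 91/12.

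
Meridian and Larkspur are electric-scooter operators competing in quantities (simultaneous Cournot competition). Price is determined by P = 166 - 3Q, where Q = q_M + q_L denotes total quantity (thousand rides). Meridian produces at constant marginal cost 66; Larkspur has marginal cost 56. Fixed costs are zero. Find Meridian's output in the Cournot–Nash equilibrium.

10

Meridian's profit: π_M = (166 - 3Q)q_M - (66q_M). Setting ∂π_M/∂q_M = 0: 100 - 6q_M - 3(q_L) = 0.
Larkspur's profit: π_L = (166 - 3Q)q_L - (56q_L). Setting ∂π_L/∂q_L = 0: 110 - 6q_L - 3(q_M) = 0.
Rearranging gives the reaction functions q_M = (100 - 3q_L)/6 and q_L = (110 - 3q_M)/6.
Substituting one into the other gives q_M = 10 and q_L = 40/3.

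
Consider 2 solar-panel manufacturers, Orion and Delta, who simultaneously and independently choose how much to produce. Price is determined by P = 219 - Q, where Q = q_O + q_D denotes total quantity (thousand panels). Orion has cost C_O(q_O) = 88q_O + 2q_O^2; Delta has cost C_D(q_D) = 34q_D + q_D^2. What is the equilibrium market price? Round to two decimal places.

161.70

Orion's profit: π_O = (219 - Q)q_O - (88q_O + 2q_O²). Setting ∂π_O/∂q_O = 0: 131 - 6q_O - (q_D) = 0.
Delta's profit: π_D = (219 - Q)q_D - (34q_D + q_D²). Setting ∂π_D/∂q_D = 0: 185 - 4q_D - (q_O) = 0.
Best responses: q_O = (131 - q_D)/6, q_D = (185 - q_O)/4.
Solving the pair: q_O = 339/23, q_D = 979/23.
Total output Q = 1318/23, so price P = 219 - 1318/23 = 161.6957.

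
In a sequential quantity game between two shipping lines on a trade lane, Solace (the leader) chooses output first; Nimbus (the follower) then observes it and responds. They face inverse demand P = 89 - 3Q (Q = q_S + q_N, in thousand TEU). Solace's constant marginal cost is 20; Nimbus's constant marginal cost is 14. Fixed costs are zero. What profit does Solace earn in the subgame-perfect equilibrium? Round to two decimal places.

Solve by backward induction. Given q_S, the follower Nimbus maximises π_N = (89 - 3q_S - 3q_N)q_N - 14q_N.
∂π_N/∂q_N = 75 - 3q_S - 6q_N = 0 gives the reaction function q_N = (75 - 3q_S)/6.
The leader anticipates this reaction. Substituting into P = 89 - 3Q gives P = 103/2 - (3/2)q_S, so π_S = (103/2 - (3/2)q_S)q_S - 20q_S.
The leader's first-order condition 63/2 - 3q_S = 0 yields q_S = 21/2.
Then q_N = (75 - 3·(21/2))/6 = 29/4.
Price P = 89 - 3·(71/4) = 143/4.
Solace's profit: (143/4 - 20)·(21/2) = 1323/8.

165.38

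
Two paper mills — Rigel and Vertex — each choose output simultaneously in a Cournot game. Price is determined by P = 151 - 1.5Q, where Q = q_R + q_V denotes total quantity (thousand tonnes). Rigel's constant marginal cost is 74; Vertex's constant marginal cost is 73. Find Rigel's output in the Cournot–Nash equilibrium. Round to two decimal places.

16.89

Rigel's profit: π_R = (151 - 1.5Q)q_R - (74q_R). Setting ∂π_R/∂q_R = 0: 77 - 3q_R - (3/2)(q_V) = 0.
Vertex's profit: π_V = (151 - 1.5Q)q_V - (73q_V). Setting ∂π_V/∂q_V = 0: 78 - 3q_V - (3/2)(q_R) = 0.
So q_R = (77 - (3/2)q_V)/3 and q_V = (78 - (3/2)q_R)/3.
Solving the pair: q_R = 152/9, q_V = 158/9.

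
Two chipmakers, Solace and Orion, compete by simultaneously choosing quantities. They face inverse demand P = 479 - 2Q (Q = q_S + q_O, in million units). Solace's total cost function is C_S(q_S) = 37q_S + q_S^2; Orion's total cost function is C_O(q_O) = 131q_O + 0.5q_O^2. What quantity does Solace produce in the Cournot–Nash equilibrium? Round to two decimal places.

Solace's profit: π_S = (479 - 2Q)q_S - (37q_S + q_S²). Setting ∂π_S/∂q_S = 0: 442 - 6q_S - 2(q_O) = 0.
Orion's profit: π_O = (479 - 2Q)q_O - (131q_O + (1/2)q_O²). Setting ∂π_O/∂q_O = 0: 348 - 5q_O - 2(q_S) = 0.
Rearranging gives the reaction functions q_S = (442 - 2q_O)/6 and q_O = (348 - 2q_S)/5.
Solving the pair: q_S = 757/13, q_O = 602/13.

58.23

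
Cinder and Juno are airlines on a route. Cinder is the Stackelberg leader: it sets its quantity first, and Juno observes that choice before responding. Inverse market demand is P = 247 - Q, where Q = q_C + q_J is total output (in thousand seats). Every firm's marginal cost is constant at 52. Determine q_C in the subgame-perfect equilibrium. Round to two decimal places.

Solve by backward induction. Given q_C, the follower Juno maximises π_J = (247 - q_C - q_J)q_J - 52q_J.
∂π_J/∂q_J = 195 - q_C - 2q_J = 0 gives the reaction function q_J = (195 - q_C)/2.
Cinder substitutes q_J(q_C) into its own profit: π_C = q_C(247 - q_C - (195 - q_C)/2) - 52q_C = (299/2 - (1/2)q_C)q_C - 52q_C.
Maximising: ∂π_C/∂q_C = 195/2 - q_C = 0, giving q_C = 195/2.
Then q_J = (195 - 195/2)/2 = 195/4.

97.50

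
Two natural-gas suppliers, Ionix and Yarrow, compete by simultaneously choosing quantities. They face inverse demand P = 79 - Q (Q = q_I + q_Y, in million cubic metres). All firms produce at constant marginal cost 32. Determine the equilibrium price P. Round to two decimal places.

47.67

Each firm earns π_i = (79 - Q)q_i - 32q_i.
First-order condition (treating rivals' output as given): 47 - 2q_i - q_j = 0.
By symmetry each firm produces the same amount; substituting q_j = q_i yields q_i = 47/3.
Total output Q = 94/3, so price P = 79 - 94/3 = 143/3.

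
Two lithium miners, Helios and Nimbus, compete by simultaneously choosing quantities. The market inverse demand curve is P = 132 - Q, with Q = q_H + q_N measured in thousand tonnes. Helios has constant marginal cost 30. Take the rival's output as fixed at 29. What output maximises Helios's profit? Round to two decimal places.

With the rival's output fixed at 29, Helios's profit is π_H = (132 - 29 - q_H)q_H - (30q_H) = (103 - q_H)q_H - (30q_H).
∂π_H/∂q_H = 73 - 2q_H = 0, so q_H = 73/2.

36.50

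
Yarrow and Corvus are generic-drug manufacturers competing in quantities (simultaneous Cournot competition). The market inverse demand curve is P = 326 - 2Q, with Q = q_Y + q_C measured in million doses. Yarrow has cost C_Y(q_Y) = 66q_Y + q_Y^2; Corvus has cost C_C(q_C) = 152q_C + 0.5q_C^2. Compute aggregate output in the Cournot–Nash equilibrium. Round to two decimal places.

Yarrow's profit: π_Y = (326 - 2Q)q_Y - (66q_Y + q_Y²). Setting ∂π_Y/∂q_Y = 0: 260 - 6q_Y - 2(q_C) = 0.
Corvus's first-order condition: 174 - 5q_C - 2(q_Y) = 0.
Best responses: q_Y = (260 - 2q_C)/6, q_C = (174 - 2q_Y)/5.
Solving the pair: q_Y = 476/13, q_C = 262/13.
Total output Q = 476/13 + 262/13 = 738/13.

56.77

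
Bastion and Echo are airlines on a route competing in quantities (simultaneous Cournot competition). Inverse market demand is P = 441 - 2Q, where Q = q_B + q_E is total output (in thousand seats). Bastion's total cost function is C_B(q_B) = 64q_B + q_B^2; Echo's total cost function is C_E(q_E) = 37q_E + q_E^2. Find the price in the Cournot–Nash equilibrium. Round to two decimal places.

Bastion's profit: π_B = (441 - 2Q)q_B - (64q_B + q_B²). Setting ∂π_B/∂q_B = 0: 377 - 6q_B - 2(q_E) = 0.
Echo's profit: π_E = (441 - 2Q)q_E - (37q_E + q_E²). Setting ∂π_E/∂q_E = 0: 404 - 6q_E - 2(q_B) = 0.
Best responses: q_B = (377 - 2q_E)/6, q_E = (404 - 2q_B)/6.
Substituting one into the other gives q_B = 727/16 and q_E = 835/16.
Total output Q = 781/8, so price P = 441 - 2·(781/8) = 983/4.

245.75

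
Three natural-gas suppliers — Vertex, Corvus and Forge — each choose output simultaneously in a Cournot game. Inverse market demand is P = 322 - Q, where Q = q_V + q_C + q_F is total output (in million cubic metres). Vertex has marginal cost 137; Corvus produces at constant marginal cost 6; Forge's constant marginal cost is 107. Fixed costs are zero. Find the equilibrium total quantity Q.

179

Vertex's profit: π_V = (322 - Q)q_V - (137q_V). Setting ∂π_V/∂q_V = 0: 185 - 2q_V - (q_C + q_F) = 0.
Corvus's profit: π_C = (322 - Q)q_C - (6q_C). Setting ∂π_C/∂q_C = 0: 316 - 2q_C - (q_V + q_F) = 0.
Forge's first-order condition: 215 - 2q_F - (q_V + q_C) = 0.
Adding the 3 conditions: 716 − 2Q − 2Q = 0, i.e. Q = 179.
Back-substituting: q_V = (185 − 179) = 6, q_C = (316 − 179) = 137, q_F = (215 − 179) = 36.
Total output Q = 6 + 137 + 36 = 179.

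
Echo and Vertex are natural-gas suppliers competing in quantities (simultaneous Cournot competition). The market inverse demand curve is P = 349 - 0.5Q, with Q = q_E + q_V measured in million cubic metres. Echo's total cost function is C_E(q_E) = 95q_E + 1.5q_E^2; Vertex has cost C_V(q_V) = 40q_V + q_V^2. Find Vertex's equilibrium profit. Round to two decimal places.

13362.22

Echo's profit: π_E = (349 - 0.5Q)q_E - (95q_E + (3/2)q_E²). Setting ∂π_E/∂q_E = 0: 254 - 4q_E - (1/2)(q_V) = 0.
Vertex's first-order condition: 309 - 3q_V - (1/2)(q_E) = 0.
Rearranging gives the reaction functions q_E = (254 - (1/2)q_V)/4 and q_V = (309 - (1/2)q_E)/3.
Solving the pair: q_E = 51.7021, q_V = 94.3830.
Price P = 349 - (1/2)·146.0851 = 275.9574.
Vertex's profit: 275.9574·94.3830 - 40·94.3830 - 94.3830² = 13362.2200.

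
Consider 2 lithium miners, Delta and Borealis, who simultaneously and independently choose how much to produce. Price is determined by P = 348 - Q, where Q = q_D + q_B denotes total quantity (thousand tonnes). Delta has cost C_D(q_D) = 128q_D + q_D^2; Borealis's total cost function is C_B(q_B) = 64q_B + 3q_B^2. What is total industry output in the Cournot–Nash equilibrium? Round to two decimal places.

77.16

Delta's profit: π_D = (348 - Q)q_D - (128q_D + q_D²). Setting ∂π_D/∂q_D = 0: 220 - 4q_D - (q_B) = 0.
Borealis's profit: π_B = (348 - Q)q_B - (64q_B + 3q_B²). Setting ∂π_B/∂q_B = 0: 284 - 8q_B - (q_D) = 0.
Best responses: q_D = (220 - q_B)/4, q_B = (284 - q_D)/8.
Solving the pair: q_D = 1476/31, q_B = 916/31.
Total output Q = 1476/31 + 916/31 = 77.1613.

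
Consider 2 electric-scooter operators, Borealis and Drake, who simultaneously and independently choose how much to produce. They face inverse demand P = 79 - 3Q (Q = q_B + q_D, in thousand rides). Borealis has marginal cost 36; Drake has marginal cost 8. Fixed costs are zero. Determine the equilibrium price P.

41

Borealis's profit: π_B = (79 - 3Q)q_B - (36q_B). Setting ∂π_B/∂q_B = 0: 43 - 6q_B - 3(q_D) = 0.
Drake's first-order condition: 71 - 6q_D - 3(q_B) = 0.
Best responses: q_B = (43 - 3q_D)/6, q_D = (71 - 3q_B)/6.
Solving the pair: q_B = 5/3, q_D = 11.
Total output Q = 38/3, so price P = 79 - 3·(38/3) = 41.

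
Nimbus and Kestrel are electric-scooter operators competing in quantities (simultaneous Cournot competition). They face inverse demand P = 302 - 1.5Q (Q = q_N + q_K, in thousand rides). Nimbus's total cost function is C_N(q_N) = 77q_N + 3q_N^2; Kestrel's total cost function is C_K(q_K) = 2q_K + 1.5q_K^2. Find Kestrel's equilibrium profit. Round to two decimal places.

6252.36

Nimbus's profit: π_N = (302 - 1.5Q)q_N - (77q_N + 3q_N²). Setting ∂π_N/∂q_N = 0: 225 - 9q_N - (3/2)(q_K) = 0.
Kestrel's profit: π_K = (302 - 1.5Q)q_K - (2q_K + (3/2)q_K²). Setting ∂π_K/∂q_K = 0: 300 - 6q_K - (3/2)(q_N) = 0.
Rearranging gives the reaction functions q_N = (225 - (3/2)q_K)/9 and q_K = (300 - (3/2)q_N)/6.
Substituting one into the other gives q_N = 400/23 and q_K = 1050/23.
Price P = 302 - (3/2)·(1450/23) = 207.4348.
Kestrel's profit: 207.4348·(1050/23) - 2·(1050/23) - (3/2)(1050/23)² = 6252.3629.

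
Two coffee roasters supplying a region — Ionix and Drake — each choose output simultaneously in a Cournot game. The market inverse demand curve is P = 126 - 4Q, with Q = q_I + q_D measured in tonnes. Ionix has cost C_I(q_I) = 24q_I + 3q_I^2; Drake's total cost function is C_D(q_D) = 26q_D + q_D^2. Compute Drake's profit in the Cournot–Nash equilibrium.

320

Ionix's profit: π_I = (126 - 4Q)q_I - (24q_I + 3q_I²). Setting ∂π_I/∂q_I = 0: 102 - 14q_I - 4(q_D) = 0.
Drake's profit: π_D = (126 - 4Q)q_D - (26q_D + q_D²). Setting ∂π_D/∂q_D = 0: 100 - 10q_D - 4(q_I) = 0.
Rearranging gives the reaction functions q_I = (102 - 4q_D)/14 and q_D = (100 - 4q_I)/10.
Substituting one into the other gives q_I = 5 and q_D = 8.
Price P = 126 - 4·13 = 74.
Drake's profit: 74·8 - 26·8 - 8² = 320.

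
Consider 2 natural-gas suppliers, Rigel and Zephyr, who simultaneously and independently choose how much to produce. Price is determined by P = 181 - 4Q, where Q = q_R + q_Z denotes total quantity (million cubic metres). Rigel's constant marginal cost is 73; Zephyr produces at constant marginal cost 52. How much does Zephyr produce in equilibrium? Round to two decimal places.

12.50

Rigel's profit: π_R = (181 - 4Q)q_R - (73q_R). Setting ∂π_R/∂q_R = 0: 108 - 8q_R - 4(q_Z) = 0.
Zephyr's first-order condition: 129 - 8q_Z - 4(q_R) = 0.
Best responses: q_R = (108 - 4q_Z)/8, q_Z = (129 - 4q_R)/8.
Solving the pair: q_R = 29/4, q_Z = 25/2.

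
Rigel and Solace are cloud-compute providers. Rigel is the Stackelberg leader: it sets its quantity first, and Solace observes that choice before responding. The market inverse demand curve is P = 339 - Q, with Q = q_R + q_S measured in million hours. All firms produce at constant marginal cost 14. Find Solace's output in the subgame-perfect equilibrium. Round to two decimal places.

81.25

The follower Solace best-responds to any q_R: π_S = (339 - Q)q_S - 14q_S.
Follower FOC: 325 - q_R - 2q_S = 0, so q_S(q_R) = (325 - q_R)/2.
Rigel substitutes q_S(q_R) into its own profit: π_R = q_R(339 - q_R - (325 - q_R)/2) - 14q_R = (353/2 - (1/2)q_R)q_R - 14q_R.
Maximising: ∂π_R/∂q_R = 325/2 - q_R = 0, giving q_R = 325/2.
Then q_S = (325 - 325/2)/2 = 325/4.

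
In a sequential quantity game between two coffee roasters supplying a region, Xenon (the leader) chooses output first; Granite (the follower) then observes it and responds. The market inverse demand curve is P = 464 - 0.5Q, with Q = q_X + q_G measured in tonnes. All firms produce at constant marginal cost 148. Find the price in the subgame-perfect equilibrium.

227

Solve by backward induction. Given q_X, the follower Granite maximises π_G = (464 - (1/2)q_X - (1/2)q_G)q_G - 148q_G.
∂π_G/∂q_G = 316 - (1/2)q_X - q_G = 0 gives the reaction function q_G = (316 - (1/2)q_X).
The leader anticipates this reaction. Substituting into P = 464 - 0.5Q gives P = 306 - (1/4)q_X, so π_X = (306 - (1/4)q_X)q_X - 148q_X.
The leader's first-order condition 158 - (1/2)q_X = 0 yields q_X = 316.
Then q_G = (316 - (1/2)·316) = 158.
Total output Q = 474, so price P = 464 - (1/2)·474 = 227.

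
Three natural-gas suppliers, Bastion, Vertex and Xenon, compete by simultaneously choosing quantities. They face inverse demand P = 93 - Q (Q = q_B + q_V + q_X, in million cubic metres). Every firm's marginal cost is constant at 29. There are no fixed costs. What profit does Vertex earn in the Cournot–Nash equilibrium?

256

A representative firm's profit is π_i = q_i(93 - Q) - 29q_i.
Setting ∂π_i/∂q_i = 0 with rivals' quantities fixed: 64 - 2q_i - Σ_{j≠i} q_j = 0.
By symmetry each firm produces the same amount; substituting Σ_{j≠i} q_j = 2q_i yields q_i = 64/4 = 16.
Price P = 93 - 48 = 45.
Vertex's profit: (45 - 29)·16 = 256.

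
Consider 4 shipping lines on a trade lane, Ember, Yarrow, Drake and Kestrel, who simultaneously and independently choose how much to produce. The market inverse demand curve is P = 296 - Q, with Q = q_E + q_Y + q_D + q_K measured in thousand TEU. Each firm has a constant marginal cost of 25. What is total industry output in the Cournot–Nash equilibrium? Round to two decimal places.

216.80

A representative firm's profit is π_i = q_i(296 - Q) - 25q_i.
First-order condition (treating rivals' output as given): 271 - 2q_i - Σ_{j≠i} q_j = 0.
With identical firms every q_j equals q_i, so Σ_{j≠i} q_j = 3q_i and 271 = 5q_i, giving q_i = 271/5.
Total output Q = 271/5 + 271/5 + 271/5 + 271/5 = 1084/5.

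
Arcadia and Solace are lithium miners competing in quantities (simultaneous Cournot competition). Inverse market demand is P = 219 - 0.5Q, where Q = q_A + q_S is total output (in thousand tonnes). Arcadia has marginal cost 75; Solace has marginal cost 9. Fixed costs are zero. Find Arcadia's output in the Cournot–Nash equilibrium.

52

Arcadia's profit: π_A = (219 - 0.5Q)q_A - (75q_A). Setting ∂π_A/∂q_A = 0: 144 - q_A - (1/2)(q_S) = 0.
Solace's profit: π_S = (219 - 0.5Q)q_S - (9q_S). Setting ∂π_S/∂q_S = 0: 210 - q_S - (1/2)(q_A) = 0.
So q_A = (144 - (1/2)q_S) and q_S = (210 - (1/2)q_A).
Substituting one into the other gives q_A = 52 and q_S = 184.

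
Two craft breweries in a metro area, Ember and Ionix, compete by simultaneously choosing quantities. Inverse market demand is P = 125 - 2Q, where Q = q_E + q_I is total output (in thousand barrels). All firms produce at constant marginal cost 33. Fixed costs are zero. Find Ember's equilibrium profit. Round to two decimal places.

A representative firm's profit is π_i = q_i(125 - 2Q) - 33q_i.
Setting ∂π_i/∂q_i = 0 with rivals' quantities fixed: 92 - 4q_i - 2q_j = 0.
By symmetry each firm produces the same amount; substituting q_j = q_i yields q_i = 92/6 = 46/3.
Price P = 125 - 2·(92/3) = 191/3.
Ember's profit: (191/3 - 33)·(46/3) = 470.2222.

470.22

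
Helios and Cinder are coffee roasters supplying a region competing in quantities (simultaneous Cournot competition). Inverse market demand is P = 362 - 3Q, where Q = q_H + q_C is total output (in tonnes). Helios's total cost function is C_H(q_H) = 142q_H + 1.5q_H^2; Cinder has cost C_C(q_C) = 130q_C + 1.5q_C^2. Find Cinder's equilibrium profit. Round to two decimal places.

1770.13

Helios's profit: π_H = (362 - 3Q)q_H - (142q_H + (3/2)q_H²). Setting ∂π_H/∂q_H = 0: 220 - 9q_H - 3(q_C) = 0.
Cinder's profit: π_C = (362 - 3Q)q_C - (130q_C + (3/2)q_C²). Setting ∂π_C/∂q_C = 0: 232 - 9q_C - 3(q_H) = 0.
So q_H = (220 - 3q_C)/9 and q_C = (232 - 3q_H)/9.
Substituting one into the other gives q_H = 107/6 and q_C = 119/6.
Price P = 362 - 3·(113/3) = 249.
Cinder's profit: 249·(119/6) - 130·(119/6) - (3/2)(119/6)² = 1770.1250.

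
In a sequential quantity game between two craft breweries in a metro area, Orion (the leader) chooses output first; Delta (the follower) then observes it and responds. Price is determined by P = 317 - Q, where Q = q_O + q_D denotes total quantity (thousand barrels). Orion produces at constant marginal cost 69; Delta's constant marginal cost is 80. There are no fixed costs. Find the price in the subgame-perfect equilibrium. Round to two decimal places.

Solve by backward induction. Given q_O, the follower Delta maximises π_D = (317 - q_O - q_D)q_D - 80q_D.
∂π_D/∂q_D = 237 - q_O - 2q_D = 0 gives the reaction function q_D = (237 - q_O)/2.
The leader anticipates this reaction. Substituting into P = 317 - Q gives P = 397/2 - (1/2)q_O, so π_O = (397/2 - (1/2)q_O)q_O - 69q_O.
Leader FOC: 259/2 - q_O = 0, so q_O = 259/2.
Then q_D = (237 - 259/2)/2 = 215/4.
Total output Q = 733/4, so price P = 317 - 733/4 = 535/4.

133.75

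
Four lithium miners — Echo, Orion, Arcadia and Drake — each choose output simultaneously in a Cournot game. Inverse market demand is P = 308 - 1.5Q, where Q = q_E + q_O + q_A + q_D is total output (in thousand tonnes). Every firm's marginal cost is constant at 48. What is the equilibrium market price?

Each firm earns π_i = (308 - 1.5Q)q_i - 48q_i.
Setting ∂π_i/∂q_i = 0 with rivals' quantities fixed: 260 - 3q_i - (3/2)·Σ_{j≠i} q_j = 0.
By symmetry each firm produces the same amount; substituting Σ_{j≠i} q_j = 3q_i yields q_i = 260/(15/2) = 104/3.
Total output Q = 416/3, so price P = 308 - (3/2)·(416/3) = 100.

100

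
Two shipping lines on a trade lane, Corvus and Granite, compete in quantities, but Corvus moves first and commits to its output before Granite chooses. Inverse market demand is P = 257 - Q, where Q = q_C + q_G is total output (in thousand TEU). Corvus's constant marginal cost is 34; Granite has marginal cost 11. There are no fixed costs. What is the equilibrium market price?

Solve by backward induction. Given q_C, the follower Granite maximises π_G = (257 - q_C - q_G)q_G - 11q_G.
∂π_G/∂q_G = 246 - q_C - 2q_G = 0 gives the reaction function q_G = (246 - q_C)/2.
Corvus substitutes q_G(q_C) into its own profit: π_C = q_C(257 - q_C - (246 - q_C)/2) - 34q_C = (134 - (1/2)q_C)q_C - 34q_C.
The leader's first-order condition 100 - q_C = 0 yields q_C = 100.
Then q_G = (246 - 100)/2 = 73.
Total output Q = 173, so price P = 257 - 173 = 84.

84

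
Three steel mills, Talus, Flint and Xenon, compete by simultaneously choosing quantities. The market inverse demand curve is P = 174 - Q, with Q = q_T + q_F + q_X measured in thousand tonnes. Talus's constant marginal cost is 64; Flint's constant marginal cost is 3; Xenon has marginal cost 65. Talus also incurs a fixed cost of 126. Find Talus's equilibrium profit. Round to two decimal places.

30.25

Talus's profit: π_T = (174 - Q)q_T - (64q_T). Setting ∂π_T/∂q_T = 0: 110 - 2q_T - (q_F + q_X) = 0.
Flint's profit: π_F = (174 - Q)q_F - (3q_F). Setting ∂π_F/∂q_F = 0: 171 - 2q_F - (q_T + q_X) = 0.
Xenon's first-order condition: 109 - 2q_X - (q_T + q_F) = 0.
Adding the 3 conditions: 390 − 2Q − 2Q = 0, i.e. Q = 195/2.
Back-substituting: q_T = (110 − 195/2) = 25/2, q_F = (171 − 195/2) = 147/2, q_X = (109 − 195/2) = 23/2.
Price P = 174 - 195/2 = 153/2.
Talus's profit: (153/2 - 64)·(25/2) - 126 = 121/4.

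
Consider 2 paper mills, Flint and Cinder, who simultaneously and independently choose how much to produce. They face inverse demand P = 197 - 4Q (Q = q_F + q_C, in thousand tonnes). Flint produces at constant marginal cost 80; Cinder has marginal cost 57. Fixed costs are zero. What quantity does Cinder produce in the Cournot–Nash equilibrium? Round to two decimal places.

Flint's profit: π_F = (197 - 4Q)q_F - (80q_F). Setting ∂π_F/∂q_F = 0: 117 - 8q_F - 4(q_C) = 0.
Cinder's profit: π_C = (197 - 4Q)q_C - (57q_C). Setting ∂π_C/∂q_C = 0: 140 - 8q_C - 4(q_F) = 0.
Rearranging gives the reaction functions q_F = (117 - 4q_C)/8 and q_C = (140 - 4q_F)/8.
Solving the pair: q_F = 47/6, q_C = 163/12.

13.58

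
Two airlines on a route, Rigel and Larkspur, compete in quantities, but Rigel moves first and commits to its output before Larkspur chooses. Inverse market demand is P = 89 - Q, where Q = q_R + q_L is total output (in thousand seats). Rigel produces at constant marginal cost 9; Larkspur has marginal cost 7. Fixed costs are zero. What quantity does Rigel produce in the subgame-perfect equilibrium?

Solve by backward induction. Given q_R, the follower Larkspur maximises π_L = (89 - q_R - q_L)q_L - 7q_L.
Setting the follower's marginal profit to zero, 82 - q_R - 2q_L = 0, i.e. q_L = (82 - q_R)/2.
The leader anticipates this reaction. Substituting into P = 89 - Q gives P = 48 - (1/2)q_R, so π_R = (48 - (1/2)q_R)q_R - 9q_R.
Leader FOC: 39 - q_R = 0, so q_R = 39.
Then q_L = (82 - 39)/2 = 43/2.

39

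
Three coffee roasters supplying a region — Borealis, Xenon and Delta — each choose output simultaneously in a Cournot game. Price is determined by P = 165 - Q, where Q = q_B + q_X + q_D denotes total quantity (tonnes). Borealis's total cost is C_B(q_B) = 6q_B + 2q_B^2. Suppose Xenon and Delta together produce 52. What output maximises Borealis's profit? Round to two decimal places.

17.83

With rivals' combined output fixed at 52, Borealis's profit is π_B = (165 - 52 - q_B)q_B - (6q_B + 2q_B²) = (113 - q_B)q_B - (6q_B + 2q_B²).
∂π_B/∂q_B = 107 - 6q_B = 0, so q_B = 107/6.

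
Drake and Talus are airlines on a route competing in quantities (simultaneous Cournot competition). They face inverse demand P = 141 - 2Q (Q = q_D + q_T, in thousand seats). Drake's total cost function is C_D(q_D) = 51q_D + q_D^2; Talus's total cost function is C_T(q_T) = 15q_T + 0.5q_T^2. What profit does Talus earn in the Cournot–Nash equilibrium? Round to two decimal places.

Drake's profit: π_D = (141 - 2Q)q_D - (51q_D + q_D²). Setting ∂π_D/∂q_D = 0: 90 - 6q_D - 2(q_T) = 0.
Talus's first-order condition: 126 - 5q_T - 2(q_D) = 0.
So q_D = (90 - 2q_T)/6 and q_T = (126 - 2q_D)/5.
Solving the pair: q_D = 99/13, q_T = 288/13.
Price P = 141 - 2·(387/13) = 1059/13.
Talus's profit: (1059/13)·(288/13) - 15·(288/13) - (1/2)(288/13)² = 1226.9822.

1226.98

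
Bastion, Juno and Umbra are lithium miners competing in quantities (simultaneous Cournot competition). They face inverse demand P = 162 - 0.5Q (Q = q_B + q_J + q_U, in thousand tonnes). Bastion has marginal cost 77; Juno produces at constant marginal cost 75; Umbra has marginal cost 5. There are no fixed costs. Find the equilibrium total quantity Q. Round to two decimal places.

Bastion's profit: π_B = (162 - 0.5Q)q_B - (77q_B). Setting ∂π_B/∂q_B = 0: 85 - q_B - (1/2)(q_J + q_U) = 0.
Juno's profit: π_J = (162 - 0.5Q)q_J - (75q_J). Setting ∂π_J/∂q_J = 0: 87 - q_J - (1/2)(q_B + q_U) = 0.
Umbra's profit: π_U = (162 - 0.5Q)q_U - (5q_U). Setting ∂π_U/∂q_U = 0: 157 - q_U - (1/2)(q_B + q_J) = 0.
Summing all 3 equations gives 329 − 2Q = 0, hence Q = 329/2.
Back-substituting: q_B = (85 − 329/4)/(1/2) = 11/2, q_J = (87 − 329/4)/(1/2) = 19/2, q_U = (157 − 329/4)/(1/2) = 299/2.
Total output Q = 11/2 + 19/2 + 299/2 = 329/2.

164.50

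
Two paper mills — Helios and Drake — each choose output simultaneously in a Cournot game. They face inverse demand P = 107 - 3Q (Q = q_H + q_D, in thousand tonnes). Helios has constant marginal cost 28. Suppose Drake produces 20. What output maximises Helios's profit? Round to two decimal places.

With the rival's output fixed at 20, Helios's profit is π_H = (107 - 3·20 - 3q_H)q_H - (28q_H) = (47 - 3q_H)q_H - (28q_H).
∂π_H/∂q_H = 19 - 6q_H = 0, so q_H = 19/6.

3.17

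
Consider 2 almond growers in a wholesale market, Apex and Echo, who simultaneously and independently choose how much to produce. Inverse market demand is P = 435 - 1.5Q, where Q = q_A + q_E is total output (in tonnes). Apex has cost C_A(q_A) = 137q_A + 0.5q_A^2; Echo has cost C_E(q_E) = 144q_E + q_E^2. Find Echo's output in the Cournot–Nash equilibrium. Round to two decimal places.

Apex's profit: π_A = (435 - 1.5Q)q_A - (137q_A + (1/2)q_A²). Setting ∂π_A/∂q_A = 0: 298 - 4q_A - (3/2)(q_E) = 0.
Echo's first-order condition: 291 - 5q_E - (3/2)(q_A) = 0.
Rearranging gives the reaction functions q_A = (298 - (3/2)q_E)/4 and q_E = (291 - (3/2)q_A)/5.
Solving the pair: q_A = 59.3521, q_E = 40.3944.

40.39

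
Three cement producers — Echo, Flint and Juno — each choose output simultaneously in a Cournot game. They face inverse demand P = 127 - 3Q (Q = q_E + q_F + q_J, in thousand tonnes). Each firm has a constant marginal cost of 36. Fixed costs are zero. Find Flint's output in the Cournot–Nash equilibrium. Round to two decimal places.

7.58

A representative firm's profit is π_i = q_i(127 - 3Q) - 36q_i.
First-order condition (treating rivals' output as given): 91 - 6q_i - 3·Σ_{j≠i} q_j = 0.
By symmetry each firm produces the same amount; substituting Σ_{j≠i} q_j = 2q_i yields q_i = 91/12.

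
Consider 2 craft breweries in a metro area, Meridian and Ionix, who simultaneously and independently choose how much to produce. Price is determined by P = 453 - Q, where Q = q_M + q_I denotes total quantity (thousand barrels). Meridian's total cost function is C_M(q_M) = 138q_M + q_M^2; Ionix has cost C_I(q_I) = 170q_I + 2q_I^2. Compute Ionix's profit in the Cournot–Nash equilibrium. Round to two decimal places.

3785.38

Meridian's profit: π_M = (453 - Q)q_M - (138q_M + q_M²). Setting ∂π_M/∂q_M = 0: 315 - 4q_M - (q_I) = 0.
Ionix's first-order condition: 283 - 6q_I - (q_M) = 0.
Best responses: q_M = (315 - q_I)/4, q_I = (283 - q_M)/6.
Solving the pair: q_M = 1607/23, q_I = 817/23.
Price P = 453 - 105.3913 = 347.6087.
Ionix's profit: 347.6087·(817/23) - 170·(817/23) - 2(817/23)² = 3785.3819.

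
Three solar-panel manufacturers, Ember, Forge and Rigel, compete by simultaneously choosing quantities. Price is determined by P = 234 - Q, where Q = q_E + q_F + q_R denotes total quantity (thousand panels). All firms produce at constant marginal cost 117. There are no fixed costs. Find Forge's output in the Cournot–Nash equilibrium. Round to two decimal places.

Each firm earns π_i = (234 - Q)q_i - 117q_i.
Setting ∂π_i/∂q_i = 0 with rivals' quantities fixed: 117 - 2q_i - Σ_{j≠i} q_j = 0.
By symmetry each firm produces the same amount; substituting Σ_{j≠i} q_j = 2q_i yields q_i = 117/4.

29.25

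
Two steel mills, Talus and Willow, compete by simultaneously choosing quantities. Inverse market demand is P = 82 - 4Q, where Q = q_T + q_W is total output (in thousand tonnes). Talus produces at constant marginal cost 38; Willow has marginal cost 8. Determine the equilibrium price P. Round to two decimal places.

42.67

Talus's profit: π_T = (82 - 4Q)q_T - (38q_T). Setting ∂π_T/∂q_T = 0: 44 - 8q_T - 4(q_W) = 0.
Willow's profit: π_W = (82 - 4Q)q_W - (8q_W). Setting ∂π_W/∂q_W = 0: 74 - 8q_W - 4(q_T) = 0.
So q_T = (44 - 4q_W)/8 and q_W = (74 - 4q_T)/8.
Substituting one into the other gives q_T = 7/6 and q_W = 26/3.
Total output Q = 59/6, so price P = 82 - 4·(59/6) = 128/3.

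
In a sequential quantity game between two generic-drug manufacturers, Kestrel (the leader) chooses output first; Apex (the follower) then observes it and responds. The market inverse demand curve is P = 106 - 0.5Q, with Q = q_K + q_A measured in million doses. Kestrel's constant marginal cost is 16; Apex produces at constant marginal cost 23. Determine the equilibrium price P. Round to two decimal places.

The follower Apex best-responds to any q_K: π_A = (106 - 0.5Q)q_A - 23q_A.
Follower FOC: 83 - (1/2)q_K - q_A = 0, so q_A(q_K) = (83 - (1/2)q_K).
The leader anticipates this reaction. Substituting into P = 106 - 0.5Q gives P = 129/2 - (1/4)q_K, so π_K = (129/2 - (1/4)q_K)q_K - 16q_K.
Maximising: ∂π_K/∂q_K = 97/2 - (1/2)q_K = 0, giving q_K = 97.
Then q_A = (83 - (1/2)·97) = 69/2.
Total output Q = 263/2, so price P = 106 - (1/2)·(263/2) = 161/4.

40.25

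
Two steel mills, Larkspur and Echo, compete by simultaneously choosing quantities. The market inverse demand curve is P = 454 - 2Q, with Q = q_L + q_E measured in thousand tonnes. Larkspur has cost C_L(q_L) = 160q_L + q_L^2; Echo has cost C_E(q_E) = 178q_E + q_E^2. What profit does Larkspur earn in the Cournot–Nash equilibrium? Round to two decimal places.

Larkspur's profit: π_L = (454 - 2Q)q_L - (160q_L + q_L²). Setting ∂π_L/∂q_L = 0: 294 - 6q_L - 2(q_E) = 0.
Echo's profit: π_E = (454 - 2Q)q_E - (178q_E + q_E²). Setting ∂π_E/∂q_E = 0: 276 - 6q_E - 2(q_L) = 0.
Best responses: q_L = (294 - 2q_E)/6, q_E = (276 - 2q_L)/6.
Substituting one into the other gives q_L = 303/8 and q_E = 267/8.
Price P = 454 - 2·(285/4) = 623/2.
Larkspur's profit: (623/2)·(303/8) - 160·(303/8) - (303/8)² = 4303.5469.

4303.55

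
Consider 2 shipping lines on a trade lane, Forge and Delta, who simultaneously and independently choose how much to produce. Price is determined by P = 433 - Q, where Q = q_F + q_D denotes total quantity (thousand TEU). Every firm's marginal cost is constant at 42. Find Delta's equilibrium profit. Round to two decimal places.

16986.78

Each firm earns π_i = (433 - Q)q_i - 42q_i.
First-order condition (treating rivals' output as given): 391 - 2q_i - q_j = 0.
By symmetry each firm produces the same amount; substituting q_j = q_i yields q_i = 391/3.
Price P = 433 - 782/3 = 517/3.
Delta's profit: (517/3 - 42)·(391/3) = 16986.7778.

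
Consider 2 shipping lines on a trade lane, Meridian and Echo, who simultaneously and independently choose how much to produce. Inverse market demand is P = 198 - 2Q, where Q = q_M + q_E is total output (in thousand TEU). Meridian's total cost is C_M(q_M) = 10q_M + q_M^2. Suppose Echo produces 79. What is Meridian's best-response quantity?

5

With the rival's output fixed at 79, Meridian's profit is π_M = (198 - 2·79 - 2q_M)q_M - (10q_M + q_M²) = (40 - 2q_M)q_M - (10q_M + q_M²).
∂π_M/∂q_M = 30 - 6q_M = 0, so q_M = 5.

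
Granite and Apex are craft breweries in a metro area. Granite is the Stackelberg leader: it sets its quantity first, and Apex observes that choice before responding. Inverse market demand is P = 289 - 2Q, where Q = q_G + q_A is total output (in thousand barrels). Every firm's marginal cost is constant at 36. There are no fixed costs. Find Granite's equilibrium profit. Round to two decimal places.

4000.56

The follower Apex best-responds to any q_G: π_A = (289 - 2Q)q_A - 36q_A.
Follower FOC: 253 - 2q_G - 4q_A = 0, so q_A(q_G) = (253 - 2q_G)/4.
The leader anticipates this reaction. Substituting into P = 289 - 2Q gives P = 325/2 - q_G, so π_G = (325/2 - q_G)q_G - 36q_G.
Maximising: ∂π_G/∂q_G = 253/2 - 2q_G = 0, giving q_G = 253/4.
Then q_A = (253 - 2·(253/4))/4 = 253/8.
Price P = 289 - 2·(759/8) = 397/4.
Granite's profit: (397/4 - 36)·(253/4) = 4000.5625.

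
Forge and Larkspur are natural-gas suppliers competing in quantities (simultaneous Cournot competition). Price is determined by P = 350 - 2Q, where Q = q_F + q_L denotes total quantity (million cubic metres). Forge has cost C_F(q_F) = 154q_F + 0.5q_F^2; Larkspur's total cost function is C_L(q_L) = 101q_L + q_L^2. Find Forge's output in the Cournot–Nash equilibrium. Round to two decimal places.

Forge's profit: π_F = (350 - 2Q)q_F - (154q_F + (1/2)q_F²). Setting ∂π_F/∂q_F = 0: 196 - 5q_F - 2(q_L) = 0.
Larkspur's first-order condition: 249 - 6q_L - 2(q_F) = 0.
Rearranging gives the reaction functions q_F = (196 - 2q_L)/5 and q_L = (249 - 2q_F)/6.
Substituting one into the other gives q_F = 339/13 and q_L = 853/26.

26.08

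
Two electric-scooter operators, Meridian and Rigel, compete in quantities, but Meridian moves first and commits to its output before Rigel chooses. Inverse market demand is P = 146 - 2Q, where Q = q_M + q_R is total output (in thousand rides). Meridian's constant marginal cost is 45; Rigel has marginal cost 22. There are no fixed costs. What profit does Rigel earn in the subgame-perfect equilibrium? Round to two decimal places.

The follower Rigel best-responds to any q_M: π_R = (146 - 2Q)q_R - 22q_R.
Follower FOC: 124 - 2q_M - 4q_R = 0, so q_R(q_M) = (124 - 2q_M)/4.
Meridian substitutes q_R(q_M) into its own profit: π_M = q_M(146 - 2q_M - (124 - 2q_M)/2) - 45q_M = (84 - q_M)q_M - 45q_M.
Leader FOC: 39 - 2q_M = 0, so q_M = 39/2.
Then q_R = (124 - 2·(39/2))/4 = 85/4.
Price P = 146 - 2·(163/4) = 129/2.
Rigel's profit: (129/2 - 22)·(85/4) = 903.1250.

903.13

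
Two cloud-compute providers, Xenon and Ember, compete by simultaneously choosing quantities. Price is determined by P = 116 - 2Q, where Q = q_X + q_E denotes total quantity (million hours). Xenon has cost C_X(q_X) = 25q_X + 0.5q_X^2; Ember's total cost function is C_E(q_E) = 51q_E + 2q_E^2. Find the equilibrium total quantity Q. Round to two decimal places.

Xenon's profit: π_X = (116 - 2Q)q_X - (25q_X + (1/2)q_X²). Setting ∂π_X/∂q_X = 0: 91 - 5q_X - 2(q_E) = 0.
Ember's first-order condition: 65 - 8q_E - 2(q_X) = 0.
So q_X = (91 - 2q_E)/5 and q_E = (65 - 2q_X)/8.
Substituting one into the other gives q_X = 299/18 and q_E = 143/36.
Total output Q = 299/18 + 143/36 = 247/12.

20.58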